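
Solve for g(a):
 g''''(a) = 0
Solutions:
 g(a) = C1 + C2*a + C3*a^2 + C4*a^3


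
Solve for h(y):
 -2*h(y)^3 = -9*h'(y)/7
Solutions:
 h(y) = -3*sqrt(2)*sqrt(-1/(C1 + 14*y))/2
 h(y) = 3*sqrt(2)*sqrt(-1/(C1 + 14*y))/2


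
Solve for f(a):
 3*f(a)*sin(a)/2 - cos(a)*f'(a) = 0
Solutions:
 f(a) = C1/cos(a)^(3/2)


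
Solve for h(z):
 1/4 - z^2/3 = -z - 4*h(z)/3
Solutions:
 h(z) = z^2/4 - 3*z/4 - 3/16


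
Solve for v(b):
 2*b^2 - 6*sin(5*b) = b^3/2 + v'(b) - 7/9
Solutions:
 v(b) = C1 - b^4/8 + 2*b^3/3 + 7*b/9 + 6*cos(5*b)/5


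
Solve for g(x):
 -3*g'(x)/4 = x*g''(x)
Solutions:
 g(x) = C1 + C2*x^(1/4)


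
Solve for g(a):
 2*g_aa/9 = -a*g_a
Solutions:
 g(a) = C1 + C2*erf(3*a/2)


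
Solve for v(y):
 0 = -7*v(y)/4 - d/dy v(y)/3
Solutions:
 v(y) = C1*exp(-21*y/4)


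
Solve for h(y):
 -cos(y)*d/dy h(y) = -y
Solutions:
 h(y) = C1 + Integral(y/cos(y), y)


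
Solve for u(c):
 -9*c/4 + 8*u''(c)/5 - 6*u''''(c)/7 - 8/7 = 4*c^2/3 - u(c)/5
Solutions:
 u(c) = C1*exp(-sqrt(30)*c*sqrt(28 + sqrt(994))/30) + C2*exp(sqrt(30)*c*sqrt(28 + sqrt(994))/30) + C3*sin(sqrt(30)*c*sqrt(-28 + sqrt(994))/30) + C4*cos(sqrt(30)*c*sqrt(-28 + sqrt(994))/30) + 20*c^2/3 + 45*c/4 - 2120/21


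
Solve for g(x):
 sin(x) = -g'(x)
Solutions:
 g(x) = C1 + cos(x)


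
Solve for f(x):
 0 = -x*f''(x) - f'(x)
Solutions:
 f(x) = C1 + C2*log(x)


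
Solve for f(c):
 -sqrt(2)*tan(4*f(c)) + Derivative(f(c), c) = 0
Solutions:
 f(c) = -asin(C1*exp(4*sqrt(2)*c))/4 + pi/4
 f(c) = asin(C1*exp(4*sqrt(2)*c))/4


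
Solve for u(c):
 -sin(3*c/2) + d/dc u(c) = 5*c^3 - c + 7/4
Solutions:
 u(c) = C1 + 5*c^4/4 - c^2/2 + 7*c/4 - 2*cos(3*c/2)/3


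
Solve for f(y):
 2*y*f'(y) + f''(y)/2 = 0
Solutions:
 f(y) = C1 + C2*erf(sqrt(2)*y)


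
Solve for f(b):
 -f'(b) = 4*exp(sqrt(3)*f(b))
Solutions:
 f(b) = sqrt(3)*(2*log(1/(C1 + 4*b)) - log(3))/6


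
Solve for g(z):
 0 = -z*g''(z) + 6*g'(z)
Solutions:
 g(z) = C1 + C2*z^7


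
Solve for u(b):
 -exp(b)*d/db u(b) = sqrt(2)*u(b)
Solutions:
 u(b) = C1*exp(sqrt(2)*exp(-b))


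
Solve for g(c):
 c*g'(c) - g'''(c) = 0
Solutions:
 g(c) = C1 + Integral(C2*airyai(c) + C3*airybi(c), c)


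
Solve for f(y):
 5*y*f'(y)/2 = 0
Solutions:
 f(y) = C1


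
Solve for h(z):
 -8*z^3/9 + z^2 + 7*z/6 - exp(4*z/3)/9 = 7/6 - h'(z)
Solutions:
 h(z) = C1 + 2*z^4/9 - z^3/3 - 7*z^2/12 + 7*z/6 + exp(4*z/3)/12


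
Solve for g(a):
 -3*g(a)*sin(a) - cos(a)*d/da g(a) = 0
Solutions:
 g(a) = C1*cos(a)^3


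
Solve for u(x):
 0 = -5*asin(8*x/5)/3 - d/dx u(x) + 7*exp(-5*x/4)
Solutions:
 u(x) = C1 - 5*x*asin(8*x/5)/3 - 5*sqrt(25 - 64*x^2)/24 - 28*exp(-5*x/4)/5


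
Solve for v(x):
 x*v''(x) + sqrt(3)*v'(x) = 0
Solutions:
 v(x) = C1 + C2*x^(1 - sqrt(3))


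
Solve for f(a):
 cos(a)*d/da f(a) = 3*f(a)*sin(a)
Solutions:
 f(a) = C1/cos(a)^3


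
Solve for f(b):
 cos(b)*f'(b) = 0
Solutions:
 f(b) = C1


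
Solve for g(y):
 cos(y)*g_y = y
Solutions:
 g(y) = C1 + Integral(y/cos(y), y)


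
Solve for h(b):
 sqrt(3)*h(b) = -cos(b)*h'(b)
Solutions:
 h(b) = C1*(sin(b) - 1)^(sqrt(3)/2)/(sin(b) + 1)^(sqrt(3)/2)


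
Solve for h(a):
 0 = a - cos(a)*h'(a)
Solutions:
 h(a) = C1 + Integral(a/cos(a), a)


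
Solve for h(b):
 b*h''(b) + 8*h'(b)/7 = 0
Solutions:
 h(b) = C1 + C2/b^(1/7)


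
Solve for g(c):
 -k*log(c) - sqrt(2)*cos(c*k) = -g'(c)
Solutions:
 g(c) = C1 + c*k*(log(c) - 1) + sqrt(2)*Piecewise((sin(c*k)/k, Ne(k, 0)), (c, True))


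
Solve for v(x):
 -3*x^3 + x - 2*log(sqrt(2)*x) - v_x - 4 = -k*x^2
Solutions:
 v(x) = C1 + k*x^3/3 - 3*x^4/4 + x^2/2 - 2*x*log(x) - 2*x - x*log(2)


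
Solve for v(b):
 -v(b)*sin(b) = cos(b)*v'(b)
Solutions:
 v(b) = C1*cos(b)


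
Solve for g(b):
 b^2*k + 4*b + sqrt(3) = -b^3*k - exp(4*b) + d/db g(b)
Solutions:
 g(b) = C1 + b^4*k/4 + b^3*k/3 + 2*b^2 + sqrt(3)*b + exp(4*b)/4


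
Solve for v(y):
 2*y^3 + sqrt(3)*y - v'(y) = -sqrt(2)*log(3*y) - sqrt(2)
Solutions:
 v(y) = C1 + y^4/2 + sqrt(3)*y^2/2 + sqrt(2)*y*log(y) + sqrt(2)*y*log(3)


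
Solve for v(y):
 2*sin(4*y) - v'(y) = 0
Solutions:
 v(y) = C1 - cos(4*y)/2


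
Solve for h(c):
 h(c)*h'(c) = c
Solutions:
 h(c) = -sqrt(C1 + c^2)
 h(c) = sqrt(C1 + c^2)


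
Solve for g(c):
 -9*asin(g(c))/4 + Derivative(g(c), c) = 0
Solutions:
 Integral(1/asin(_y), (_y, g(c))) = C1 + 9*c/4


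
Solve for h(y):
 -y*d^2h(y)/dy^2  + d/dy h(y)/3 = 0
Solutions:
 h(y) = C1 + C2*y^(4/3)


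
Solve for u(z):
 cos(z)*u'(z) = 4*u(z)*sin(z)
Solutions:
 u(z) = C1/cos(z)^4


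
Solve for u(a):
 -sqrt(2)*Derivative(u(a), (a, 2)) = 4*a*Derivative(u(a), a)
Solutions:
 u(a) = C1 + C2*erf(2^(1/4)*a)


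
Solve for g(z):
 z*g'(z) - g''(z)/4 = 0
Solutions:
 g(z) = C1 + C2*erfi(sqrt(2)*z)


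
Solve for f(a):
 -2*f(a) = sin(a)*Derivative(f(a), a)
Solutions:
 f(a) = C1*(cos(a) + 1)/(cos(a) - 1)


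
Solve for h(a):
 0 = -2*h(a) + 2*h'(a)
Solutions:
 h(a) = C1*exp(a)


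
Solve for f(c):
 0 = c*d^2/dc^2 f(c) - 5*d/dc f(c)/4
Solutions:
 f(c) = C1 + C2*c^(9/4)


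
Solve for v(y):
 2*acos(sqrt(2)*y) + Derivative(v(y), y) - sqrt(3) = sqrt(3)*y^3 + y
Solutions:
 v(y) = C1 + sqrt(3)*y^4/4 + y^2/2 - 2*y*acos(sqrt(2)*y) + sqrt(3)*y + sqrt(2)*sqrt(1 - 2*y^2)


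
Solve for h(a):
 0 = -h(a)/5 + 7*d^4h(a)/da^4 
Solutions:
 h(a) = C1*exp(-35^(3/4)*a/35) + C2*exp(35^(3/4)*a/35) + C3*sin(35^(3/4)*a/35) + C4*cos(35^(3/4)*a/35)


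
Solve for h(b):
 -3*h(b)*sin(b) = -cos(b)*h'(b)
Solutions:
 h(b) = C1/cos(b)^3


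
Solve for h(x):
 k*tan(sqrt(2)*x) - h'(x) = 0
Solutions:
 h(x) = C1 - sqrt(2)*k*log(cos(sqrt(2)*x))/2


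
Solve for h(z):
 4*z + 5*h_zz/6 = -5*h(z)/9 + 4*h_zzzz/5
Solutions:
 h(z) = C1*exp(-sqrt(15)*z*sqrt(5 + sqrt(89))/12) + C2*exp(sqrt(15)*z*sqrt(5 + sqrt(89))/12) + C3*sin(sqrt(15)*z*sqrt(-5 + sqrt(89))/12) + C4*cos(sqrt(15)*z*sqrt(-5 + sqrt(89))/12) - 36*z/5


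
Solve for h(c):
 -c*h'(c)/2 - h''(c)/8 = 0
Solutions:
 h(c) = C1 + C2*erf(sqrt(2)*c)


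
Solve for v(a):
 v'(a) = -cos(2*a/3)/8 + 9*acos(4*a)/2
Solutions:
 v(a) = C1 + 9*a*acos(4*a)/2 - 9*sqrt(1 - 16*a^2)/8 - 3*sin(2*a/3)/16


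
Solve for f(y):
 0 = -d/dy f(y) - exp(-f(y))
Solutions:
 f(y) = log(C1 - y)


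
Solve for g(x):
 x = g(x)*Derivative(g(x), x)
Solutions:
 g(x) = -sqrt(C1 + x^2)
 g(x) = sqrt(C1 + x^2)


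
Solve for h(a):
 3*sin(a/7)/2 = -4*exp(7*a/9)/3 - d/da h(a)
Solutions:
 h(a) = C1 - 12*exp(7*a/9)/7 + 21*cos(a/7)/2


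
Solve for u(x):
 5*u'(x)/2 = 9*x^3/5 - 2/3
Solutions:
 u(x) = C1 + 9*x^4/50 - 4*x/15


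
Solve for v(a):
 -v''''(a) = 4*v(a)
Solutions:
 v(a) = (C1*sin(a) + C2*cos(a))*exp(-a) + (C3*sin(a) + C4*cos(a))*exp(a)


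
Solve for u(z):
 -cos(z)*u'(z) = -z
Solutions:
 u(z) = C1 + Integral(z/cos(z), z)


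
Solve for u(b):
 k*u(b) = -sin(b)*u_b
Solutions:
 u(b) = C1*exp(k*(-log(cos(b) - 1) + log(cos(b) + 1))/2)


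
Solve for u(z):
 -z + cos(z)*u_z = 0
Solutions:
 u(z) = C1 + Integral(z/cos(z), z)


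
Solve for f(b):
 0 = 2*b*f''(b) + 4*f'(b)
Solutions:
 f(b) = C1 + C2/b


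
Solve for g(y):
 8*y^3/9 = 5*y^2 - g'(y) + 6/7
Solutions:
 g(y) = C1 - 2*y^4/9 + 5*y^3/3 + 6*y/7


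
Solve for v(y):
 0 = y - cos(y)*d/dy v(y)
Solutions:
 v(y) = C1 + Integral(y/cos(y), y)


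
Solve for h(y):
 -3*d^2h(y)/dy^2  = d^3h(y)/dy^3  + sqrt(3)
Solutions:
 h(y) = C1 + C2*y + C3*exp(-3*y) - sqrt(3)*y^2/6


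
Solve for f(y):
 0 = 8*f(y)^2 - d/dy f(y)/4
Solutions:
 f(y) = -1/(C1 + 32*y)


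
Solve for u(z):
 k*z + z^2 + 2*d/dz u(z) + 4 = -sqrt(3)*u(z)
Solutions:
 u(z) = C1*exp(-sqrt(3)*z/2) - sqrt(3)*k*z/3 + 2*k/3 - sqrt(3)*z^2/3 + 4*z/3 - 20*sqrt(3)/9


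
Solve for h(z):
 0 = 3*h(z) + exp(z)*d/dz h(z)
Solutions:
 h(z) = C1*exp(3*exp(-z))


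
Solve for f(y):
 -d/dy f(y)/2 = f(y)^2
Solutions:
 f(y) = 1/(C1 + 2*y)


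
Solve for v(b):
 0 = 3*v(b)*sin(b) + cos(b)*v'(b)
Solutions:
 v(b) = C1*cos(b)^3


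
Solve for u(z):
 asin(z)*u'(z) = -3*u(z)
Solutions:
 u(z) = C1*exp(-3*Integral(1/asin(z), z))


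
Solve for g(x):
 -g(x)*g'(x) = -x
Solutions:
 g(x) = -sqrt(C1 + x^2)
 g(x) = sqrt(C1 + x^2)


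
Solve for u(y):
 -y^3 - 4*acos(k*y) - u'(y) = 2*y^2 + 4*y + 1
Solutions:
 u(y) = C1 - y^4/4 - 2*y^3/3 - 2*y^2 - y - 4*Piecewise((y*acos(k*y) - sqrt(-k^2*y^2 + 1)/k, Ne(k, 0)), (pi*y/2, True))


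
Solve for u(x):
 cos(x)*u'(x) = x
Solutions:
 u(x) = C1 + Integral(x/cos(x), x)


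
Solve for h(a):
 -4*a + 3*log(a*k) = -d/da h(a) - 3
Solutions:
 h(a) = C1 + 2*a^2 - 3*a*log(a*k)


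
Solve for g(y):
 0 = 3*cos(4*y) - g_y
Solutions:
 g(y) = C1 + 3*sin(4*y)/4


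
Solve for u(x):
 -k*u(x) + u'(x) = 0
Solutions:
 u(x) = C1*exp(k*x)


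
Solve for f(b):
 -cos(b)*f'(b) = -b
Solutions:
 f(b) = C1 + Integral(b/cos(b), b)


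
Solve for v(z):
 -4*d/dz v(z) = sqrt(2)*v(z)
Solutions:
 v(z) = C1*exp(-sqrt(2)*z/4)


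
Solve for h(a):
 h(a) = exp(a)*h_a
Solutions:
 h(a) = C1*exp(-exp(-a))


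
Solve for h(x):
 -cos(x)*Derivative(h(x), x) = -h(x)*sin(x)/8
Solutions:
 h(x) = C1/cos(x)^(1/8)


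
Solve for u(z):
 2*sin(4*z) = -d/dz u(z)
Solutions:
 u(z) = C1 + cos(4*z)/2


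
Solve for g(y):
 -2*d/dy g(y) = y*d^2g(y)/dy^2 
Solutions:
 g(y) = C1 + C2/y


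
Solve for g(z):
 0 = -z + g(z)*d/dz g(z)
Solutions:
 g(z) = -sqrt(C1 + z^2)
 g(z) = sqrt(C1 + z^2)


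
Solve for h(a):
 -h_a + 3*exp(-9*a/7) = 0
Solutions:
 h(a) = C1 - 7*exp(-9*a/7)/3


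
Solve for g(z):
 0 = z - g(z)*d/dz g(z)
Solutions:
 g(z) = -sqrt(C1 + z^2)
 g(z) = sqrt(C1 + z^2)


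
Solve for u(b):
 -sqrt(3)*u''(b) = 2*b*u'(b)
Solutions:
 u(b) = C1 + C2*erf(3^(3/4)*b/3)


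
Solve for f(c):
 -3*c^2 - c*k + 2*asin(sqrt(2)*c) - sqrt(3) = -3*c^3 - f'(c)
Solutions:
 f(c) = C1 - 3*c^4/4 + c^3 + c^2*k/2 - 2*c*asin(sqrt(2)*c) + sqrt(3)*c - sqrt(2)*sqrt(1 - 2*c^2)


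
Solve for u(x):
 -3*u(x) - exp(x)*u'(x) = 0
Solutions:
 u(x) = C1*exp(3*exp(-x))


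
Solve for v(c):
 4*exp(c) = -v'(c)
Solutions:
 v(c) = C1 - 4*exp(c)


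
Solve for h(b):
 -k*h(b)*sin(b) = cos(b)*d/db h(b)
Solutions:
 h(b) = C1*exp(k*log(cos(b)))


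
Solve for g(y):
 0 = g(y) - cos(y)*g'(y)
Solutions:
 g(y) = C1*sqrt(sin(y) + 1)/sqrt(sin(y) - 1)


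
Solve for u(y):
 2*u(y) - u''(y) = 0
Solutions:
 u(y) = C1*exp(-sqrt(2)*y) + C2*exp(sqrt(2)*y)


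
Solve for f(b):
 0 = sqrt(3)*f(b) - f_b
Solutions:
 f(b) = C1*exp(sqrt(3)*b)


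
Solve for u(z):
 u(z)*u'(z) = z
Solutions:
 u(z) = -sqrt(C1 + z^2)
 u(z) = sqrt(C1 + z^2)


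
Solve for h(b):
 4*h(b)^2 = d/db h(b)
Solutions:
 h(b) = -1/(C1 + 4*b)


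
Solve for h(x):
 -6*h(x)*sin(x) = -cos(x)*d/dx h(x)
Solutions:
 h(x) = C1/cos(x)^6


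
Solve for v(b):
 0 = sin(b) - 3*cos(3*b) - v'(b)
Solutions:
 v(b) = C1 - sin(3*b) - cos(b)


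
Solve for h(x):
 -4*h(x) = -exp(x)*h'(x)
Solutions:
 h(x) = C1*exp(-4*exp(-x))


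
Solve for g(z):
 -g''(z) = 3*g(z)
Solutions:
 g(z) = C1*sin(sqrt(3)*z) + C2*cos(sqrt(3)*z)


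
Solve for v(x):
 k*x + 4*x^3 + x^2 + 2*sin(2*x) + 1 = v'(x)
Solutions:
 v(x) = C1 + k*x^2/2 + x^4 + x^3/3 + x - cos(2*x)


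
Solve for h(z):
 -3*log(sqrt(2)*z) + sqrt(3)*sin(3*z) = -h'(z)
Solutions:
 h(z) = C1 + 3*z*log(z) - 3*z + 3*z*log(2)/2 + sqrt(3)*cos(3*z)/3


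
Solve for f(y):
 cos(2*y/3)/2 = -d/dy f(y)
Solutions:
 f(y) = C1 - 3*sin(2*y/3)/4


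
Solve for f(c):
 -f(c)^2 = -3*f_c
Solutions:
 f(c) = -3/(C1 + c)


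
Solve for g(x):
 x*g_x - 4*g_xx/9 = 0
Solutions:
 g(x) = C1 + C2*erfi(3*sqrt(2)*x/4)


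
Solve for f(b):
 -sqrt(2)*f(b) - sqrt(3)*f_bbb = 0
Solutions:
 f(b) = C3*exp(-2^(1/6)*3^(5/6)*b/3) + (C1*sin(2^(1/6)*3^(1/3)*b/2) + C2*cos(2^(1/6)*3^(1/3)*b/2))*exp(2^(1/6)*3^(5/6)*b/6)


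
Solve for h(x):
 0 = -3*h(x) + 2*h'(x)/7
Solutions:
 h(x) = C1*exp(21*x/2)


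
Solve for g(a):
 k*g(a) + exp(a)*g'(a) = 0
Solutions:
 g(a) = C1*exp(k*exp(-a))


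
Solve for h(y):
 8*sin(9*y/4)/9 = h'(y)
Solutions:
 h(y) = C1 - 32*cos(9*y/4)/81


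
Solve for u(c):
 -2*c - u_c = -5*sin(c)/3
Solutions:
 u(c) = C1 - c^2 - 5*cos(c)/3


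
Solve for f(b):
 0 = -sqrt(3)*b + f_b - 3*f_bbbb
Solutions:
 f(b) = C1 + C4*exp(3^(2/3)*b/3) + sqrt(3)*b^2/2 + (C2*sin(3^(1/6)*b/2) + C3*cos(3^(1/6)*b/2))*exp(-3^(2/3)*b/6)


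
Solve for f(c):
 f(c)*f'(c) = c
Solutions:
 f(c) = -sqrt(C1 + c^2)
 f(c) = sqrt(C1 + c^2)


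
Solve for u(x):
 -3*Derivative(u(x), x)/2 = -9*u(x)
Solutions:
 u(x) = C1*exp(6*x)


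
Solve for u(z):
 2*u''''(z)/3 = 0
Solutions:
 u(z) = C1 + C2*z + C3*z^2 + C4*z^3


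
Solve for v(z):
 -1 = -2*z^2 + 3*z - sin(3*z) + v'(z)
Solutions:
 v(z) = C1 + 2*z^3/3 - 3*z^2/2 - z - cos(3*z)/3


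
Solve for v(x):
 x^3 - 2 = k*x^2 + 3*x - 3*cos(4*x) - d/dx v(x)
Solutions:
 v(x) = C1 + k*x^3/3 - x^4/4 + 3*x^2/2 + 2*x - 3*sin(4*x)/4


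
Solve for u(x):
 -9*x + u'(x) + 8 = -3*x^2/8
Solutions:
 u(x) = C1 - x^3/8 + 9*x^2/2 - 8*x


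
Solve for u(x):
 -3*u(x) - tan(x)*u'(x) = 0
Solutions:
 u(x) = C1/sin(x)^3


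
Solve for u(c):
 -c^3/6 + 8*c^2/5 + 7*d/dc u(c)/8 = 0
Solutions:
 u(c) = C1 + c^4/21 - 64*c^3/105


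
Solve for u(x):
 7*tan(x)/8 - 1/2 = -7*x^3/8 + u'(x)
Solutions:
 u(x) = C1 + 7*x^4/32 - x/2 - 7*log(cos(x))/8


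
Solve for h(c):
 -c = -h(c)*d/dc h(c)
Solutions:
 h(c) = -sqrt(C1 + c^2)
 h(c) = sqrt(C1 + c^2)


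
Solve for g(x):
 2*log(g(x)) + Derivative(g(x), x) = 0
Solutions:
 li(g(x)) = C1 - 2*x


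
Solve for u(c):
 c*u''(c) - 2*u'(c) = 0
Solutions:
 u(c) = C1 + C2*c^3


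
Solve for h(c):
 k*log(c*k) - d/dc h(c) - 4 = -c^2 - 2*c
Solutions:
 h(c) = C1 + c^3/3 + c^2 + c*k*log(c*k) + c*(-k - 4)


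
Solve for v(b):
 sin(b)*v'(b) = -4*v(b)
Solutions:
 v(b) = C1*(cos(b)^2 + 2*cos(b) + 1)/(cos(b)^2 - 2*cos(b) + 1)


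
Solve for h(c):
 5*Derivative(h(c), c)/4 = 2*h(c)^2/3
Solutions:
 h(c) = -15/(C1 + 8*c)


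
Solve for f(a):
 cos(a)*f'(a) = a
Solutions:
 f(a) = C1 + Integral(a/cos(a), a)


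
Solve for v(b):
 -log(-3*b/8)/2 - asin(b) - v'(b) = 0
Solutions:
 v(b) = C1 - b*log(-b)/2 - b*asin(b) - b*log(3) + b/2 + b*log(2) + b*log(6)/2 - sqrt(1 - b^2)


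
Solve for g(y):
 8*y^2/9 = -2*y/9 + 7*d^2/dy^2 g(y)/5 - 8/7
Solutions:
 g(y) = C1 + C2*y + 10*y^4/189 + 5*y^3/189 + 20*y^2/49


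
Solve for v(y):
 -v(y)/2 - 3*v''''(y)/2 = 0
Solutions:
 v(y) = (C1*sin(sqrt(2)*3^(3/4)*y/6) + C2*cos(sqrt(2)*3^(3/4)*y/6))*exp(-sqrt(2)*3^(3/4)*y/6) + (C3*sin(sqrt(2)*3^(3/4)*y/6) + C4*cos(sqrt(2)*3^(3/4)*y/6))*exp(sqrt(2)*3^(3/4)*y/6)


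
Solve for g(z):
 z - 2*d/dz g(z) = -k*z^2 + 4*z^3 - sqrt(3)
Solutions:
 g(z) = C1 + k*z^3/6 - z^4/2 + z^2/4 + sqrt(3)*z/2


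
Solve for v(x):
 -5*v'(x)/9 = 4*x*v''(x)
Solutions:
 v(x) = C1 + C2*x^(31/36)


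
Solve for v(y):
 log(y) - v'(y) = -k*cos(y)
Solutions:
 v(y) = C1 + k*sin(y) + y*log(y) - y


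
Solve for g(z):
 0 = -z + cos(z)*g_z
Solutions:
 g(z) = C1 + Integral(z/cos(z), z)


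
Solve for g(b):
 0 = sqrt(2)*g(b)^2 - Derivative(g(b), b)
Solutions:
 g(b) = -1/(C1 + sqrt(2)*b)


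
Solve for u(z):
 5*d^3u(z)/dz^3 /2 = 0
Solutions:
 u(z) = C1 + C2*z + C3*z^2


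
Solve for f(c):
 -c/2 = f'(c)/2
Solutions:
 f(c) = C1 - c^2/2


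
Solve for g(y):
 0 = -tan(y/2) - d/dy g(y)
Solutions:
 g(y) = C1 + 2*log(cos(y/2))


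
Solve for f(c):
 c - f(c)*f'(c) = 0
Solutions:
 f(c) = -sqrt(C1 + c^2)
 f(c) = sqrt(C1 + c^2)


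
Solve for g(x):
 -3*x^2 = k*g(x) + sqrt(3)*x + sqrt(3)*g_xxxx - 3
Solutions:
 g(x) = C1*exp(-3^(7/8)*x*(-k)^(1/4)/3) + C2*exp(3^(7/8)*x*(-k)^(1/4)/3) + C3*exp(-3^(7/8)*I*x*(-k)^(1/4)/3) + C4*exp(3^(7/8)*I*x*(-k)^(1/4)/3) - 3*x^2/k - sqrt(3)*x/k + 3/k


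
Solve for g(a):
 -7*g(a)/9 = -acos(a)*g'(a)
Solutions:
 g(a) = C1*exp(7*Integral(1/acos(a), a)/9)


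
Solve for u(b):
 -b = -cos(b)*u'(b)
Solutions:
 u(b) = C1 + Integral(b/cos(b), b)


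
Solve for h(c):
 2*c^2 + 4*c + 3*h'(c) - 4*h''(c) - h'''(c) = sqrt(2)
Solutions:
 h(c) = C1 + C2*exp(c*(-2 + sqrt(7))) + C3*exp(-c*(2 + sqrt(7))) - 2*c^3/9 - 14*c^2/9 - 124*c/27 + sqrt(2)*c/3


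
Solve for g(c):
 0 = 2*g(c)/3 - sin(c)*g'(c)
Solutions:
 g(c) = C1*(cos(c) - 1)^(1/3)/(cos(c) + 1)^(1/3)


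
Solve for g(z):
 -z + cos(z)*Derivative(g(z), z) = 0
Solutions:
 g(z) = C1 + Integral(z/cos(z), z)


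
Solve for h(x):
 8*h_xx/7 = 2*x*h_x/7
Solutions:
 h(x) = C1 + C2*erfi(sqrt(2)*x/4)


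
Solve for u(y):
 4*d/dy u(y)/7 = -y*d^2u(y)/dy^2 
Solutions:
 u(y) = C1 + C2*y^(3/7)


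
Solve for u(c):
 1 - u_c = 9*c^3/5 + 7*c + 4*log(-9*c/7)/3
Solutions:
 u(c) = C1 - 9*c^4/20 - 7*c^2/2 - 4*c*log(-c)/3 + c*(-3*log(3) + log(21)/3 + log(7) + 7/3)


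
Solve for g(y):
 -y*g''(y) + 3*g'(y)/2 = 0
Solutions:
 g(y) = C1 + C2*y^(5/2)


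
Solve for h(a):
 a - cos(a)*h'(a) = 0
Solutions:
 h(a) = C1 + Integral(a/cos(a), a)


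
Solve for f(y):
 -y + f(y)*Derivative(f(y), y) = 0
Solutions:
 f(y) = -sqrt(C1 + y^2)
 f(y) = sqrt(C1 + y^2)


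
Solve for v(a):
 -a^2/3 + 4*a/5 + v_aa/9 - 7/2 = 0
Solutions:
 v(a) = C1 + C2*a + a^4/4 - 6*a^3/5 + 63*a^2/4


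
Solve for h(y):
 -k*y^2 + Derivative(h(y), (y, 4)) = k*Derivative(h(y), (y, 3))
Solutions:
 h(y) = C1 + C2*y + C3*y^2 + C4*exp(k*y) - y^5/60 - y^4/(12*k) - y^3/(3*k^2)


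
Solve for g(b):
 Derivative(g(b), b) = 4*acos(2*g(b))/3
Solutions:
 Integral(1/acos(2*_y), (_y, g(b))) = C1 + 4*b/3


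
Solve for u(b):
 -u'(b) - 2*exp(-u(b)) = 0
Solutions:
 u(b) = log(C1 - 2*b)


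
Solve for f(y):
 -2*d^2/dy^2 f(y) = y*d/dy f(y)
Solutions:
 f(y) = C1 + C2*erf(y/2)


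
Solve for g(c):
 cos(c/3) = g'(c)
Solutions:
 g(c) = C1 + 3*sin(c/3)


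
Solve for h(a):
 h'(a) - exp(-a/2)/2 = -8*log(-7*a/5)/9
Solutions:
 h(a) = C1 - 8*a*log(-a)/9 + 8*a*(-log(7) + 1 + log(5))/9 - exp(-a/2)


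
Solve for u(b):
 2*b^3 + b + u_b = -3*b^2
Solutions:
 u(b) = C1 - b^4/2 - b^3 - b^2/2


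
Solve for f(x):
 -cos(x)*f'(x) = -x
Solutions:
 f(x) = C1 + Integral(x/cos(x), x)


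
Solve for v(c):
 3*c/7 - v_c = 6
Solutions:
 v(c) = C1 + 3*c^2/14 - 6*c


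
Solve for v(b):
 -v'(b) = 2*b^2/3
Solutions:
 v(b) = C1 - 2*b^3/9


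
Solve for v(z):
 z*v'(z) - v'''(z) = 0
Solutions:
 v(z) = C1 + Integral(C2*airyai(z) + C3*airybi(z), z)


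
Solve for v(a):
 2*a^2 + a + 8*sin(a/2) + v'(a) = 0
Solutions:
 v(a) = C1 - 2*a^3/3 - a^2/2 + 16*cos(a/2)


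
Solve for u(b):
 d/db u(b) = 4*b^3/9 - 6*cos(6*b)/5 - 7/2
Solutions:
 u(b) = C1 + b^4/9 - 7*b/2 - sin(6*b)/5


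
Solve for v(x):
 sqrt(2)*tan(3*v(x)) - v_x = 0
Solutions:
 v(x) = -asin(C1*exp(3*sqrt(2)*x))/3 + pi/3
 v(x) = asin(C1*exp(3*sqrt(2)*x))/3


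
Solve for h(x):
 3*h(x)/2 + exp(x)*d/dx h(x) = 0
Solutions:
 h(x) = C1*exp(3*exp(-x)/2)


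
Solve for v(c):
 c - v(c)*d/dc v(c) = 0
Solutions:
 v(c) = -sqrt(C1 + c^2)
 v(c) = sqrt(C1 + c^2)


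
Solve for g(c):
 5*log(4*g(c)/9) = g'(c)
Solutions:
 -Integral(1/(log(_y) - 2*log(3) + 2*log(2)), (_y, g(c)))/5 = C1 - c


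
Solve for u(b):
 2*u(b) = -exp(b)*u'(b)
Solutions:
 u(b) = C1*exp(2*exp(-b))


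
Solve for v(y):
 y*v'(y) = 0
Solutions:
 v(y) = C1


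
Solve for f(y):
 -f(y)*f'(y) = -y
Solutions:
 f(y) = -sqrt(C1 + y^2)
 f(y) = sqrt(C1 + y^2)


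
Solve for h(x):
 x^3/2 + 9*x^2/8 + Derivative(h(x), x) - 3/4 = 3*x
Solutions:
 h(x) = C1 - x^4/8 - 3*x^3/8 + 3*x^2/2 + 3*x/4


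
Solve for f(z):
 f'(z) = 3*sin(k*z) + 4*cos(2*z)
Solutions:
 f(z) = C1 + 2*sin(2*z) - 3*cos(k*z)/k


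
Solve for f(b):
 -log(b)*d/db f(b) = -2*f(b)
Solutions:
 f(b) = C1*exp(2*li(b))


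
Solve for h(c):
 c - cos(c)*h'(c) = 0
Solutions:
 h(c) = C1 + Integral(c/cos(c), c)


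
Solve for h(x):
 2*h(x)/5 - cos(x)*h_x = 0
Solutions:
 h(x) = C1*(sin(x) + 1)^(1/5)/(sin(x) - 1)^(1/5)


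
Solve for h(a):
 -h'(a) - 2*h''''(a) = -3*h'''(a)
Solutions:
 h(a) = C1 + C4*exp(-a/2) + (C2 + C3*a)*exp(a)


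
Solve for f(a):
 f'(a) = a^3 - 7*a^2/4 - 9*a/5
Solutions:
 f(a) = C1 + a^4/4 - 7*a^3/12 - 9*a^2/10


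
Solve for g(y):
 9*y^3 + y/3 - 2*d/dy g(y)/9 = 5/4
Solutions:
 g(y) = C1 + 81*y^4/8 + 3*y^2/4 - 45*y/8


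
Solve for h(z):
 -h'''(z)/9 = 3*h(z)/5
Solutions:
 h(z) = C3*exp(-3*5^(2/3)*z/5) + (C1*sin(3*sqrt(3)*5^(2/3)*z/10) + C2*cos(3*sqrt(3)*5^(2/3)*z/10))*exp(3*5^(2/3)*z/10)


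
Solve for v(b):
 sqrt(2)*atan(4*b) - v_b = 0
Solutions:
 v(b) = C1 + sqrt(2)*(b*atan(4*b) - log(16*b^2 + 1)/8)


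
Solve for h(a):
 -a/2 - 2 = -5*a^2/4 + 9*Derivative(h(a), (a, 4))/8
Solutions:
 h(a) = C1 + C2*a + C3*a^2 + C4*a^3 + a^6/324 - a^5/270 - 2*a^4/27


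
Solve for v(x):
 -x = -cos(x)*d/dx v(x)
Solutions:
 v(x) = C1 + Integral(x/cos(x), x)


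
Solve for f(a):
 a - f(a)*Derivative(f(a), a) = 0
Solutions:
 f(a) = -sqrt(C1 + a^2)
 f(a) = sqrt(C1 + a^2)


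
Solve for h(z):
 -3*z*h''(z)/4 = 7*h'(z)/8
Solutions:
 h(z) = C1 + C2/z^(1/6)


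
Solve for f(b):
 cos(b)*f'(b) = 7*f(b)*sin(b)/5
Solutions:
 f(b) = C1/cos(b)^(7/5)


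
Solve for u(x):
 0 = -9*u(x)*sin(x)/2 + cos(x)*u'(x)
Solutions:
 u(x) = C1/cos(x)^(9/2)


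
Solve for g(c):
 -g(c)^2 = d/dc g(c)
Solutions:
 g(c) = 1/(C1 + c)


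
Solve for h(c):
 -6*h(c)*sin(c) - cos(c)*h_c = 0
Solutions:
 h(c) = C1*cos(c)^6


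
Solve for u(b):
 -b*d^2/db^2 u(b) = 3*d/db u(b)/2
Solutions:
 u(b) = C1 + C2/sqrt(b)


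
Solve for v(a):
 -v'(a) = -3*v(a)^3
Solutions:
 v(a) = -sqrt(2)*sqrt(-1/(C1 + 3*a))/2
 v(a) = sqrt(2)*sqrt(-1/(C1 + 3*a))/2


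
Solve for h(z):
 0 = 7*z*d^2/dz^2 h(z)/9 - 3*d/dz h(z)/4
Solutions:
 h(z) = C1 + C2*z^(55/28)


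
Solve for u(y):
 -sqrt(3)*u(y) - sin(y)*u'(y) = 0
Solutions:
 u(y) = C1*(cos(y) + 1)^(sqrt(3)/2)/(cos(y) - 1)^(sqrt(3)/2)


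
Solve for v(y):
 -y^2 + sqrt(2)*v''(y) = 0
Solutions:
 v(y) = C1 + C2*y + sqrt(2)*y^4/24


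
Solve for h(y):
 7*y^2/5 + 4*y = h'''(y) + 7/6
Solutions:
 h(y) = C1 + C2*y + C3*y^2 + 7*y^5/300 + y^4/6 - 7*y^3/36


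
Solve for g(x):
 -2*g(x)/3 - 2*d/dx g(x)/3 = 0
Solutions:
 g(x) = C1*exp(-x)


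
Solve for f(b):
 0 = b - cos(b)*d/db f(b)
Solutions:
 f(b) = C1 + Integral(b/cos(b), b)


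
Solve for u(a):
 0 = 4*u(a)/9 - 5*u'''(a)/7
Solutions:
 u(a) = C3*exp(2100^(1/3)*a/15) + (C1*sin(3^(5/6)*700^(1/3)*a/30) + C2*cos(3^(5/6)*700^(1/3)*a/30))*exp(-2100^(1/3)*a/30)


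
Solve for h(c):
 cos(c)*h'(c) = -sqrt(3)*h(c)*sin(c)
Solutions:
 h(c) = C1*cos(c)^(sqrt(3))


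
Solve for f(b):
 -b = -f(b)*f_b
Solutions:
 f(b) = -sqrt(C1 + b^2)
 f(b) = sqrt(C1 + b^2)


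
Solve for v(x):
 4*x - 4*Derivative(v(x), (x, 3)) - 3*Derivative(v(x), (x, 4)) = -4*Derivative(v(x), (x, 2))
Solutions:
 v(x) = C1 + C2*x + C3*exp(-2*x) + C4*exp(2*x/3) - x^3/6 - x^2/2


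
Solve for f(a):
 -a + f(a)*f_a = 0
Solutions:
 f(a) = -sqrt(C1 + a^2)
 f(a) = sqrt(C1 + a^2)


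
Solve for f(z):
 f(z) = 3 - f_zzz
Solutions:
 f(z) = C3*exp(-z) + (C1*sin(sqrt(3)*z/2) + C2*cos(sqrt(3)*z/2))*exp(z/2) + 3


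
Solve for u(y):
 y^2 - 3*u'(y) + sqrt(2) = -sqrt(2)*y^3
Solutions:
 u(y) = C1 + sqrt(2)*y^4/12 + y^3/9 + sqrt(2)*y/3


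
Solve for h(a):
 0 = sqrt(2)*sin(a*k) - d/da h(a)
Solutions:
 h(a) = C1 - sqrt(2)*cos(a*k)/k


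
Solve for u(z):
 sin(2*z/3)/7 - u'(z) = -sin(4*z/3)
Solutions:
 u(z) = C1 - 3*cos(2*z/3)/14 - 3*cos(4*z/3)/4


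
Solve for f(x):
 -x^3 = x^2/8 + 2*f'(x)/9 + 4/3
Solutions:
 f(x) = C1 - 9*x^4/8 - 3*x^3/16 - 6*x


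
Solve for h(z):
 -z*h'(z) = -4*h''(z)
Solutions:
 h(z) = C1 + C2*erfi(sqrt(2)*z/4)


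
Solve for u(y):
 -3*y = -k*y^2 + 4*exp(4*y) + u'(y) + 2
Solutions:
 u(y) = C1 + k*y^3/3 - 3*y^2/2 - 2*y - exp(4*y)


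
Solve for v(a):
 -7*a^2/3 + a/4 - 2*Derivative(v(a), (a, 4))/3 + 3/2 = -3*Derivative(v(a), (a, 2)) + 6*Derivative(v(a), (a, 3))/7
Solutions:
 v(a) = C1 + C2*a + C3*exp(3*a*(-3 + sqrt(107))/14) + C4*exp(-3*a*(3 + sqrt(107))/14) + 7*a^4/108 + 13*a^3/216 - 29*a^2/1134


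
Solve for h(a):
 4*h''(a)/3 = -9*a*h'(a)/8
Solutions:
 h(a) = C1 + C2*erf(3*sqrt(3)*a/8)


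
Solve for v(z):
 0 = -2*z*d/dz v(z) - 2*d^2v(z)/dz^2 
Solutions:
 v(z) = C1 + C2*erf(sqrt(2)*z/2)


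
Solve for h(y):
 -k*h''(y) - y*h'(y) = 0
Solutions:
 h(y) = C1 + C2*sqrt(k)*erf(sqrt(2)*y*sqrt(1/k)/2)


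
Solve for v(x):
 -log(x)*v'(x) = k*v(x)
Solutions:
 v(x) = C1*exp(-k*li(x))


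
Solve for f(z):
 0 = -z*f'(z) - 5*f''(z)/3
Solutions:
 f(z) = C1 + C2*erf(sqrt(30)*z/10)


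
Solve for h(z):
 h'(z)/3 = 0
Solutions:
 h(z) = C1


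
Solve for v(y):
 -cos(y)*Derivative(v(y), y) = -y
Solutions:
 v(y) = C1 + Integral(y/cos(y), y)


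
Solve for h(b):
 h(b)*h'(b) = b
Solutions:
 h(b) = -sqrt(C1 + b^2)
 h(b) = sqrt(C1 + b^2)


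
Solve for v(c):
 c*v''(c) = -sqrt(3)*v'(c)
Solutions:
 v(c) = C1 + C2*c^(1 - sqrt(3))


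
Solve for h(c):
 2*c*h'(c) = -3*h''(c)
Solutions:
 h(c) = C1 + C2*erf(sqrt(3)*c/3)


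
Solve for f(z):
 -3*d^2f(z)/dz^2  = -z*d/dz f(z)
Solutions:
 f(z) = C1 + C2*erfi(sqrt(6)*z/6)


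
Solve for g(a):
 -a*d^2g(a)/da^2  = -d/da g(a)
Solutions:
 g(a) = C1 + C2*a^2


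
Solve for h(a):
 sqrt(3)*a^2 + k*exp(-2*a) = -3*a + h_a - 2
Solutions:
 h(a) = C1 + sqrt(3)*a^3/3 + 3*a^2/2 + 2*a - k*exp(-2*a)/2


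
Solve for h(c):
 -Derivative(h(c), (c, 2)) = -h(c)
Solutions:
 h(c) = C1*exp(-c) + C2*exp(c)


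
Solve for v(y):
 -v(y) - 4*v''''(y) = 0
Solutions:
 v(y) = (C1*sin(y/2) + C2*cos(y/2))*exp(-y/2) + (C3*sin(y/2) + C4*cos(y/2))*exp(y/2)


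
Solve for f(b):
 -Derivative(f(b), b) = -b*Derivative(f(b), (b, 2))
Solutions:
 f(b) = C1 + C2*b^2


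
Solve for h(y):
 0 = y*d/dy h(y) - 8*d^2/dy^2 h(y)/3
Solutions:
 h(y) = C1 + C2*erfi(sqrt(3)*y/4)


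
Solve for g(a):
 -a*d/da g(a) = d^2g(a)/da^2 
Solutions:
 g(a) = C1 + C2*erf(sqrt(2)*a/2)


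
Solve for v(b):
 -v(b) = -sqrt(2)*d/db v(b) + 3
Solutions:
 v(b) = C1*exp(sqrt(2)*b/2) - 3


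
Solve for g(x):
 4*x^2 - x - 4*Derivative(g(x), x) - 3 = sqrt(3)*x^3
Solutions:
 g(x) = C1 - sqrt(3)*x^4/16 + x^3/3 - x^2/8 - 3*x/4


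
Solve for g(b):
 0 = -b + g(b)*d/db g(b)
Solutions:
 g(b) = -sqrt(C1 + b^2)
 g(b) = sqrt(C1 + b^2)


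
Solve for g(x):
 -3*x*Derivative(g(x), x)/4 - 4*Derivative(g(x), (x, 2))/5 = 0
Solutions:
 g(x) = C1 + C2*erf(sqrt(30)*x/8)


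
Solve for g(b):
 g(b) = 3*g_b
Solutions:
 g(b) = C1*exp(b/3)


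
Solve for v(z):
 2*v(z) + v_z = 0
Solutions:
 v(z) = C1*exp(-2*z)


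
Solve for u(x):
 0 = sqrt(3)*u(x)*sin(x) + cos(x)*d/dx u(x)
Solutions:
 u(x) = C1*cos(x)^(sqrt(3))


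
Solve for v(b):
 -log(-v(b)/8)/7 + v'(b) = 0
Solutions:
 -7*Integral(1/(log(-_y) - 3*log(2)), (_y, v(b))) = C1 - b


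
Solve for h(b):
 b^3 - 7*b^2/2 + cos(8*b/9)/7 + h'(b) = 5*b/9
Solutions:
 h(b) = C1 - b^4/4 + 7*b^3/6 + 5*b^2/18 - 9*sin(8*b/9)/56


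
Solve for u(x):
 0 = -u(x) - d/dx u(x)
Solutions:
 u(x) = C1*exp(-x)


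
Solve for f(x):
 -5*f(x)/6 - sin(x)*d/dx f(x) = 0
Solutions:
 f(x) = C1*(cos(x) + 1)^(5/12)/(cos(x) - 1)^(5/12)


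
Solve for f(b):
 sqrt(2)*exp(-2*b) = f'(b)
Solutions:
 f(b) = C1 - sqrt(2)*exp(-2*b)/2


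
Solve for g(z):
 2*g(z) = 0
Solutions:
 g(z) = 0


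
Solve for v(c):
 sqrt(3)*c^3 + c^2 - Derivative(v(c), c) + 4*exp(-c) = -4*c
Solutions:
 v(c) = C1 + sqrt(3)*c^4/4 + c^3/3 + 2*c^2 - 4*exp(-c)


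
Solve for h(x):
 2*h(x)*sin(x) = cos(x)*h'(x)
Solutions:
 h(x) = C1/cos(x)^2


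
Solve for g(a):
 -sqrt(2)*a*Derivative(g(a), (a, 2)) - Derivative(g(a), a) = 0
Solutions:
 g(a) = C1 + C2*a^(1 - sqrt(2)/2)


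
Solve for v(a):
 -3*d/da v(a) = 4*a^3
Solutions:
 v(a) = C1 - a^4/3


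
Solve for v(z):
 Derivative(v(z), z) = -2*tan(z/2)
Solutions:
 v(z) = C1 + 4*log(cos(z/2))


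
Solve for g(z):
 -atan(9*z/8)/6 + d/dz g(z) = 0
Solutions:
 g(z) = C1 + z*atan(9*z/8)/6 - 2*log(81*z^2 + 64)/27


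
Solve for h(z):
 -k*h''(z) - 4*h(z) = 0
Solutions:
 h(z) = C1*exp(-2*z*sqrt(-1/k)) + C2*exp(2*z*sqrt(-1/k))


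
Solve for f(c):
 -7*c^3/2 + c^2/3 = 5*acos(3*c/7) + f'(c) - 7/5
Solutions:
 f(c) = C1 - 7*c^4/8 + c^3/9 - 5*c*acos(3*c/7) + 7*c/5 + 5*sqrt(49 - 9*c^2)/3


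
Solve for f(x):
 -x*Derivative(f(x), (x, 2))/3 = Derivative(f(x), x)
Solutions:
 f(x) = C1 + C2/x^2


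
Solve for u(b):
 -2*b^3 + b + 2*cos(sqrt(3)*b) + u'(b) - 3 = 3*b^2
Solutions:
 u(b) = C1 + b^4/2 + b^3 - b^2/2 + 3*b - 2*sqrt(3)*sin(sqrt(3)*b)/3


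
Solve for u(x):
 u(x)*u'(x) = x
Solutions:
 u(x) = -sqrt(C1 + x^2)
 u(x) = sqrt(C1 + x^2)


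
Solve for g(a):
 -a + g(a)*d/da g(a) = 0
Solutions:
 g(a) = -sqrt(C1 + a^2)
 g(a) = sqrt(C1 + a^2)


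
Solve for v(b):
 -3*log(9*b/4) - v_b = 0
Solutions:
 v(b) = C1 - 3*b*log(b) + b*log(64/729) + 3*b


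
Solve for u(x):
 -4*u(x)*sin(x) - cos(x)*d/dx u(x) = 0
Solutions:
 u(x) = C1*cos(x)^4


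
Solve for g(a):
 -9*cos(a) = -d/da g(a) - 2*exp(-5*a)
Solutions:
 g(a) = C1 + 9*sin(a) + 2*exp(-5*a)/5


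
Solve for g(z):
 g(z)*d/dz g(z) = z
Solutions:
 g(z) = -sqrt(C1 + z^2)
 g(z) = sqrt(C1 + z^2)


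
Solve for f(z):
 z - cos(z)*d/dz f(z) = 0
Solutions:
 f(z) = C1 + Integral(z/cos(z), z)


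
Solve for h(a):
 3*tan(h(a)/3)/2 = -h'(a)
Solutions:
 h(a) = -3*asin(C1*exp(-a/2)) + 3*pi
 h(a) = 3*asin(C1*exp(-a/2))


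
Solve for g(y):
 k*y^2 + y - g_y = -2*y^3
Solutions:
 g(y) = C1 + k*y^3/3 + y^4/2 + y^2/2


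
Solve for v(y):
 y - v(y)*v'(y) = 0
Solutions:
 v(y) = -sqrt(C1 + y^2)
 v(y) = sqrt(C1 + y^2)


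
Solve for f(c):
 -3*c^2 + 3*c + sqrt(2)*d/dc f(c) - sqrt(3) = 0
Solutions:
 f(c) = C1 + sqrt(2)*c^3/2 - 3*sqrt(2)*c^2/4 + sqrt(6)*c/2


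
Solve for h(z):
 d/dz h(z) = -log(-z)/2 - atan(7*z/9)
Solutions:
 h(z) = C1 - z*log(-z)/2 - z*atan(7*z/9) + z/2 + 9*log(49*z^2 + 81)/14


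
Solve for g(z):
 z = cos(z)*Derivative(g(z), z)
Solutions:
 g(z) = C1 + Integral(z/cos(z), z)


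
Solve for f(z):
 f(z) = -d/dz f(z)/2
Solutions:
 f(z) = C1*exp(-2*z)


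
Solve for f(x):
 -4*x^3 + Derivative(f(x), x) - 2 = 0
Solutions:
 f(x) = C1 + x^4 + 2*x


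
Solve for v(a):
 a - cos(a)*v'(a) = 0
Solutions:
 v(a) = C1 + Integral(a/cos(a), a)


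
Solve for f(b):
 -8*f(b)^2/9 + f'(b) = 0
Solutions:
 f(b) = -9/(C1 + 8*b)


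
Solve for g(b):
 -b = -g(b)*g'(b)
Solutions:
 g(b) = -sqrt(C1 + b^2)
 g(b) = sqrt(C1 + b^2)


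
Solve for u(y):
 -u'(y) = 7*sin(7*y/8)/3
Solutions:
 u(y) = C1 + 8*cos(7*y/8)/3


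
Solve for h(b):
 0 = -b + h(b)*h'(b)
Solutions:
 h(b) = -sqrt(C1 + b^2)
 h(b) = sqrt(C1 + b^2)


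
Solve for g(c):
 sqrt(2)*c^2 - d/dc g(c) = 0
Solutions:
 g(c) = C1 + sqrt(2)*c^3/3


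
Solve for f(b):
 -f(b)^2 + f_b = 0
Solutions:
 f(b) = -1/(C1 + b)


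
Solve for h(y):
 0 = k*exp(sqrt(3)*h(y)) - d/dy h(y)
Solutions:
 h(y) = sqrt(3)*(2*log(-1/(C1 + k*y)) - log(3))/6


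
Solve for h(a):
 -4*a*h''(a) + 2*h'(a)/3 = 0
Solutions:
 h(a) = C1 + C2*a^(7/6)


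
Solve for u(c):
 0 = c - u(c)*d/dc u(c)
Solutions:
 u(c) = -sqrt(C1 + c^2)
 u(c) = sqrt(C1 + c^2)


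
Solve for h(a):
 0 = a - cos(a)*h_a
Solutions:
 h(a) = C1 + Integral(a/cos(a), a)


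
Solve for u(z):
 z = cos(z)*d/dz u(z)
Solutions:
 u(z) = C1 + Integral(z/cos(z), z)


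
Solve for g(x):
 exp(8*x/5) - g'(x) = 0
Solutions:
 g(x) = C1 + 5*exp(8*x/5)/8


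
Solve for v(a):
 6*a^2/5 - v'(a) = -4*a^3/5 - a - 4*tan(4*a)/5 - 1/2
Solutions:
 v(a) = C1 + a^4/5 + 2*a^3/5 + a^2/2 + a/2 - log(cos(4*a))/5


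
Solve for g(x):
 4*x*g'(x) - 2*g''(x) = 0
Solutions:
 g(x) = C1 + C2*erfi(x)


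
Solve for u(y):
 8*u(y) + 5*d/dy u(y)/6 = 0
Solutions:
 u(y) = C1*exp(-48*y/5)


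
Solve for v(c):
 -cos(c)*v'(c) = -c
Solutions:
 v(c) = C1 + Integral(c/cos(c), c)


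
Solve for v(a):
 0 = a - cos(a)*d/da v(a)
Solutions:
 v(a) = C1 + Integral(a/cos(a), a)


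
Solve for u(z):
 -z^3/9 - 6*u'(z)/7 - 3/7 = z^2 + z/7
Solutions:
 u(z) = C1 - 7*z^4/216 - 7*z^3/18 - z^2/12 - z/2


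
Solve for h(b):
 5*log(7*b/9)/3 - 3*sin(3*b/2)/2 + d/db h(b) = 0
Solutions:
 h(b) = C1 - 5*b*log(b)/3 - 2*b*log(7) + b*log(21)/3 + 5*b/3 + 3*b*log(3) - cos(3*b/2)


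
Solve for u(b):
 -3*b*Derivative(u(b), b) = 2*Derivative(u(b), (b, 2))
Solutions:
 u(b) = C1 + C2*erf(sqrt(3)*b/2)


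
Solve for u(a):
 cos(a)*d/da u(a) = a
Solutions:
 u(a) = C1 + Integral(a/cos(a), a)


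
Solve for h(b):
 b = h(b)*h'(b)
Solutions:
 h(b) = -sqrt(C1 + b^2)
 h(b) = sqrt(C1 + b^2)


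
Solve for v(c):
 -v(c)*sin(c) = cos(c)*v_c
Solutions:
 v(c) = C1*cos(c)


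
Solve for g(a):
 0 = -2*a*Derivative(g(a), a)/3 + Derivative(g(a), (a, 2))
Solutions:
 g(a) = C1 + C2*erfi(sqrt(3)*a/3)


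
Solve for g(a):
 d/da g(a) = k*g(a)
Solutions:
 g(a) = C1*exp(a*k)


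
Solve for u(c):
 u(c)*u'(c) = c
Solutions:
 u(c) = -sqrt(C1 + c^2)
 u(c) = sqrt(C1 + c^2)


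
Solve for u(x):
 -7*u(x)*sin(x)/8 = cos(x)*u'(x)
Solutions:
 u(x) = C1*cos(x)^(7/8)


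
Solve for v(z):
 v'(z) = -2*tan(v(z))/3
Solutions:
 v(z) = pi - asin(C1*exp(-2*z/3))
 v(z) = asin(C1*exp(-2*z/3))


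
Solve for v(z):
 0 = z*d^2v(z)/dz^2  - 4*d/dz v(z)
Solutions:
 v(z) = C1 + C2*z^5


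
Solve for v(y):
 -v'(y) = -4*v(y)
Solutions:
 v(y) = C1*exp(4*y)


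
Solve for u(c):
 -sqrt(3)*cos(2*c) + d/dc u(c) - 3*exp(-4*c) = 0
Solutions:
 u(c) = C1 + sqrt(3)*sin(2*c)/2 - 3*exp(-4*c)/4


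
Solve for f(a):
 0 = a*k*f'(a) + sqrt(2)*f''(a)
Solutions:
 f(a) = Piecewise((-2^(3/4)*sqrt(pi)*C1*erf(2^(1/4)*a*sqrt(k)/2)/(2*sqrt(k)) - C2, (k > 0) | (k < 0)), (-C1*a - C2, True))


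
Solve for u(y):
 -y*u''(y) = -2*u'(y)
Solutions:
 u(y) = C1 + C2*y^3


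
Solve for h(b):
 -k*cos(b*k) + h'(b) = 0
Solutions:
 h(b) = C1 + sin(b*k)


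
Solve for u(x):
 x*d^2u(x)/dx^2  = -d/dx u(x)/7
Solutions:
 u(x) = C1 + C2*x^(6/7)


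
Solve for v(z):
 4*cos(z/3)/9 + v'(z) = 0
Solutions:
 v(z) = C1 - 4*sin(z/3)/3


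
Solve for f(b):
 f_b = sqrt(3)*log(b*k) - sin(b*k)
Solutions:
 f(b) = C1 + sqrt(3)*b*(log(b*k) - 1) - Piecewise((-cos(b*k)/k, Ne(k, 0)), (0, True))


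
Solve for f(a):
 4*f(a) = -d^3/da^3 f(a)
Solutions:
 f(a) = C3*exp(-2^(2/3)*a) + (C1*sin(2^(2/3)*sqrt(3)*a/2) + C2*cos(2^(2/3)*sqrt(3)*a/2))*exp(2^(2/3)*a/2)


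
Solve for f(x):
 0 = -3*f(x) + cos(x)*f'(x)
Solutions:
 f(x) = C1*(sin(x) + 1)^(3/2)/(sin(x) - 1)^(3/2)


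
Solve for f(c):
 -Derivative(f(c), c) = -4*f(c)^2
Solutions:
 f(c) = -1/(C1 + 4*c)


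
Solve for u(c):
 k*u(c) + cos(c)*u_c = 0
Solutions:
 u(c) = C1*exp(k*(log(sin(c) - 1) - log(sin(c) + 1))/2)


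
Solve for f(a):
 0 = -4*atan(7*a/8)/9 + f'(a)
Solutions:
 f(a) = C1 + 4*a*atan(7*a/8)/9 - 16*log(49*a^2 + 64)/63


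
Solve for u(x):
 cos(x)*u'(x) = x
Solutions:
 u(x) = C1 + Integral(x/cos(x), x)


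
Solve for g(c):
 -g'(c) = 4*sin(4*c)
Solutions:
 g(c) = C1 + cos(4*c)


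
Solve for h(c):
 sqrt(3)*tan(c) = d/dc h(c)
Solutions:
 h(c) = C1 - sqrt(3)*log(cos(c))


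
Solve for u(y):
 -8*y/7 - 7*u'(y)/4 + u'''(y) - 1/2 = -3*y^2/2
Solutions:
 u(y) = C1 + C2*exp(-sqrt(7)*y/2) + C3*exp(sqrt(7)*y/2) + 2*y^3/7 - 16*y^2/49 + 34*y/49


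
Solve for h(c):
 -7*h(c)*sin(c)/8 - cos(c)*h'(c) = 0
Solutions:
 h(c) = C1*cos(c)^(7/8)


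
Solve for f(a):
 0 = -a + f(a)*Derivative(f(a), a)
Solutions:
 f(a) = -sqrt(C1 + a^2)
 f(a) = sqrt(C1 + a^2)


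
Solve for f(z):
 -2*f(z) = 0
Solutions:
 f(z) = 0


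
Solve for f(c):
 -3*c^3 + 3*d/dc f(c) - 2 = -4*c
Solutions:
 f(c) = C1 + c^4/4 - 2*c^2/3 + 2*c/3


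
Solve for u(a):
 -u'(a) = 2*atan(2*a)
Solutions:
 u(a) = C1 - 2*a*atan(2*a) + log(4*a^2 + 1)/2


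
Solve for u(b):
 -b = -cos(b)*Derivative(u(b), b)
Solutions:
 u(b) = C1 + Integral(b/cos(b), b)


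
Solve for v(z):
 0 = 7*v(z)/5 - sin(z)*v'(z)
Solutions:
 v(z) = C1*(cos(z) - 1)^(7/10)/(cos(z) + 1)^(7/10)


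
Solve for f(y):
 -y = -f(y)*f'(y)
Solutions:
 f(y) = -sqrt(C1 + y^2)
 f(y) = sqrt(C1 + y^2)


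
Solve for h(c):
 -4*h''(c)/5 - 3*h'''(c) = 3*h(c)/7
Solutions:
 h(c) = C1*exp(c*(-112 + 224*14^(1/3)/(135*sqrt(464585) + 92021)^(1/3) + 14^(2/3)*(135*sqrt(464585) + 92021)^(1/3))/1260)*sin(14^(1/3)*sqrt(3)*c*(-14^(1/3)*(135*sqrt(464585) + 92021)^(1/3) + 224/(135*sqrt(464585) + 92021)^(1/3))/1260) + C2*exp(c*(-112 + 224*14^(1/3)/(135*sqrt(464585) + 92021)^(1/3) + 14^(2/3)*(135*sqrt(464585) + 92021)^(1/3))/1260)*cos(14^(1/3)*sqrt(3)*c*(-14^(1/3)*(135*sqrt(464585) + 92021)^(1/3) + 224/(135*sqrt(464585) + 92021)^(1/3))/1260) + C3*exp(-c*(224*14^(1/3)/(135*sqrt(464585) + 92021)^(1/3) + 56 + 14^(2/3)*(135*sqrt(464585) + 92021)^(1/3))/630)


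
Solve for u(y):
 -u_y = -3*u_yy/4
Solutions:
 u(y) = C1 + C2*exp(4*y/3)


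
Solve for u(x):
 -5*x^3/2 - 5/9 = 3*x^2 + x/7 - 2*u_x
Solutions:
 u(x) = C1 + 5*x^4/16 + x^3/2 + x^2/28 + 5*x/18


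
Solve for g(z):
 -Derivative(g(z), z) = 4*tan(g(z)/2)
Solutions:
 g(z) = -2*asin(C1*exp(-2*z)) + 2*pi
 g(z) = 2*asin(C1*exp(-2*z))


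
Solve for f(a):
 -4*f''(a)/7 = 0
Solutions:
 f(a) = C1 + C2*a


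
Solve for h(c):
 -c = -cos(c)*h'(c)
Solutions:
 h(c) = C1 + Integral(c/cos(c), c)


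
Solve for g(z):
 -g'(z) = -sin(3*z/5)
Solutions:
 g(z) = C1 - 5*cos(3*z/5)/3


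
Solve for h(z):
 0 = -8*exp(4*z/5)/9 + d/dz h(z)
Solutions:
 h(z) = C1 + 10*exp(4*z/5)/9


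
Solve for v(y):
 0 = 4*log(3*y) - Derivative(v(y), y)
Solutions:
 v(y) = C1 + 4*y*log(y) - 4*y + y*log(81)


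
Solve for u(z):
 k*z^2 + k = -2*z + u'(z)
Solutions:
 u(z) = C1 + k*z^3/3 + k*z + z^2


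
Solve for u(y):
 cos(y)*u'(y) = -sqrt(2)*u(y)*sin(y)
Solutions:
 u(y) = C1*cos(y)^(sqrt(2))


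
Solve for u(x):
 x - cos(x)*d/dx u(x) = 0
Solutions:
 u(x) = C1 + Integral(x/cos(x), x)


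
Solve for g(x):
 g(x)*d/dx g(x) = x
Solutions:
 g(x) = -sqrt(C1 + x^2)
 g(x) = sqrt(C1 + x^2)


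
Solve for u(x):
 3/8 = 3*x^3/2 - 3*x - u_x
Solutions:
 u(x) = C1 + 3*x^4/8 - 3*x^2/2 - 3*x/8


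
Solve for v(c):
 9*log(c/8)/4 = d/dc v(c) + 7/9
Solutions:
 v(c) = C1 + 9*c*log(c)/4 - 27*c*log(2)/4 - 109*c/36


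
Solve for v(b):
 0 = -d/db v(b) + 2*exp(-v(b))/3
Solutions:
 v(b) = log(C1 + 2*b/3)


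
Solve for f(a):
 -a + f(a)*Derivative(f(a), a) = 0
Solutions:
 f(a) = -sqrt(C1 + a^2)
 f(a) = sqrt(C1 + a^2)


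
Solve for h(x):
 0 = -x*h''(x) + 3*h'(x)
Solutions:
 h(x) = C1 + C2*x^4


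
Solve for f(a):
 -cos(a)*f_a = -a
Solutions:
 f(a) = C1 + Integral(a/cos(a), a)


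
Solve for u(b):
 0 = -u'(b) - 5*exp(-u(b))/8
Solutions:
 u(b) = log(C1 - 5*b/8)
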